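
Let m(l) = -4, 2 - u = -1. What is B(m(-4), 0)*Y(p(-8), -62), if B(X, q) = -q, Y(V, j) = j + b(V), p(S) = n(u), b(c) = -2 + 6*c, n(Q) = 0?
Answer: 0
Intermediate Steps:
u = 3 (u = 2 - 1*(-1) = 2 + 1 = 3)
p(S) = 0
Y(V, j) = -2 + j + 6*V (Y(V, j) = j + (-2 + 6*V) = -2 + j + 6*V)
B(m(-4), 0)*Y(p(-8), -62) = (-1*0)*(-2 - 62 + 6*0) = 0*(-2 - 62 + 0) = 0*(-64) = 0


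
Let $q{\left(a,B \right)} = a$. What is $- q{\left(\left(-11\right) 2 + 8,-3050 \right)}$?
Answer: $14$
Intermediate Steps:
$- q{\left(\left(-11\right) 2 + 8,-3050 \right)} = - (\left(-11\right) 2 + 8) = - (-22 + 8) = \left(-1\right) \left(-14\right) = 14$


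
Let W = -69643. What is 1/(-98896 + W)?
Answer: -1/168539 ≈ -5.9333e-6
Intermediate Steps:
1/(-98896 + W) = 1/(-98896 - 69643) = 1/(-168539) = -1/168539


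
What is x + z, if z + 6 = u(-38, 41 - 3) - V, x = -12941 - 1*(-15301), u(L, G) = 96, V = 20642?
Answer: -18192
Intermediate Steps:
x = 2360 (x = -12941 + 15301 = 2360)
z = -20552 (z = -6 + (96 - 1*20642) = -6 + (96 - 20642) = -6 - 20546 = -20552)
x + z = 2360 - 20552 = -18192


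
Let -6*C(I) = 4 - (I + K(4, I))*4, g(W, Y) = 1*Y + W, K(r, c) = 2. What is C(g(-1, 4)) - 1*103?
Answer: -301/3 ≈ -100.33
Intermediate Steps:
g(W, Y) = W + Y (g(W, Y) = Y + W = W + Y)
C(I) = 2/3 + 2*I/3 (C(I) = -(4 - (I + 2)*4)/6 = -(4 - (2 + I)*4)/6 = -(4 - (8 + 4*I))/6 = -(4 + (-8 - 4*I))/6 = -(-4 - 4*I)/6 = 2/3 + 2*I/3)
C(g(-1, 4)) - 1*103 = (2/3 + 2*(-1 + 4)/3) - 1*103 = (2/3 + (2/3)*3) - 103 = (2/3 + 2) - 103 = 8/3 - 103 = -301/3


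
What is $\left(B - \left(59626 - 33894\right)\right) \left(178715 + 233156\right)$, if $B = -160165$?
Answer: $-76565583287$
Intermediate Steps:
$\left(B - \left(59626 - 33894\right)\right) \left(178715 + 233156\right) = \left(-160165 - \left(59626 - 33894\right)\right) \left(178715 + 233156\right) = \left(-160165 - 25732\right) 411871 = \left(-185897\right) 411871 = -76565583287$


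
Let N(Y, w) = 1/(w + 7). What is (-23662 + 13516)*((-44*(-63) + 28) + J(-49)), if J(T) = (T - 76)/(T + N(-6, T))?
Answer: -58546985700/2059 ≈ -2.8435e+7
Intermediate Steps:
N(Y, w) = 1/(7 + w)
J(T) = (-76 + T)/(T + 1/(7 + T)) (J(T) = (T - 76)/(T + 1/(7 + T)) = (-76 + T)/(T + 1/(7 + T)))
(-23662 + 13516)*((-44*(-63) + 28) + J(-49)) = (-23662 + 13516)*((-44*(-63) + 28) + (-76 - 49)*(7 - 49)/(1 - 49*(7 - 49))) = -10146*((2772 + 28) - 125*(-42)/(1 - 49*(-42))) = -10146*(2800 - 125*(-42)/(1 + 2058)) = -10146*(2800 - 125*(-42)/2059) = -10146*(2800 + (1/2059)*(-125)*(-42)) = -10146*(2800 + 5250/2059) = -10146*5770450/2059 = -58546985700/2059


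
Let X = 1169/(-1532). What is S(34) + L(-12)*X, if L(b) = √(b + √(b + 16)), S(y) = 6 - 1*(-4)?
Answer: 10 - 1169*I*√10/1532 ≈ 10.0 - 2.413*I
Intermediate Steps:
X = -1169/1532 (X = 1169*(-1/1532) = -1169/1532 ≈ -0.76305)
S(y) = 10 (S(y) = 6 + 4 = 10)
L(b) = √(b + √(16 + b))
S(34) + L(-12)*X = 10 + √(-12 + √(16 - 12))*(-1169/1532) = 10 + √(-12 + √4)*(-1169/1532) = 10 + √(-12 + 2)*(-1169/1532) = 10 + √(-10)*(-1169/1532) = 10 + (I*√10)*(-1169/1532) = 10 - 1169*I*√10/1532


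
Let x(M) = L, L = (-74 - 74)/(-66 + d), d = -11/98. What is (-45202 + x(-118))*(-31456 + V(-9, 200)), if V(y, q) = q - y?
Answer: 9150660639738/6479 ≈ 1.4124e+9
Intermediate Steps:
d = -11/98 (d = -11*1/98 = -11/98 ≈ -0.11224)
L = 14504/6479 (L = (-74 - 74)/(-66 - 11/98) = -148/(-6479/98) = -148*(-98/6479) = 14504/6479 ≈ 2.2386)
x(M) = 14504/6479
(-45202 + x(-118))*(-31456 + V(-9, 200)) = (-45202 + 14504/6479)*(-31456 + (200 - 1*(-9))) = -292849254*(-31456 + (200 + 9))/6479 = -292849254*(-31456 + 209)/6479 = -292849254/6479*(-31247) = 9150660639738/6479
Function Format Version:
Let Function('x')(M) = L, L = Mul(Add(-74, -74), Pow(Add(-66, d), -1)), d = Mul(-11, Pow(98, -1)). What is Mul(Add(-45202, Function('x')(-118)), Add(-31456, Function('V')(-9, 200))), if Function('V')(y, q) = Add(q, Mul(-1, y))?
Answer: Rational(9150660639738, 6479) ≈ 1.4124e+9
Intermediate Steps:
d = Rational(-11, 98) (d = Mul(-11, Rational(1, 98)) = Rational(-11, 98) ≈ -0.11224)
L = Rational(14504, 6479) (L = Mul(Add(-74, -74), Pow(Add(-66, Rational(-11, 98)), -1)) = Mul(-148, Pow(Rational(-6479, 98), -1)) = Mul(-148, Rational(-98, 6479)) = Rational(14504, 6479) ≈ 2.2386)
Function('x')(M) = Rational(14504, 6479)
Mul(Add(-45202, Function('x')(-118)), Add(-31456, Function('V')(-9, 200))) = Mul(Add(-45202, Rational(14504, 6479)), Add(-31456, Add(200, Mul(-1, -9)))) = Mul(Rational(-292849254, 6479), Add(-31456, Add(200, 9))) = Mul(Rational(-292849254, 6479), Add(-31456, 209)) = Mul(Rational(-292849254, 6479), -31247) = Rational(9150660639738, 6479)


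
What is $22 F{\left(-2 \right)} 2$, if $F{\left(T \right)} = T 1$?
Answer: $-88$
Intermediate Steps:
$F{\left(T \right)} = T$
$22 F{\left(-2 \right)} 2 = 22 \left(-2\right) 2 = \left(-44\right) 2 = -88$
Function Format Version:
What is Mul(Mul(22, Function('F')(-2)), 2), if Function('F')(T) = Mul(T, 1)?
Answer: -88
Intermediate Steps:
Function('F')(T) = T
Mul(Mul(22, Function('F')(-2)), 2) = Mul(Mul(22, -2), 2) = Mul(-44, 2) = -88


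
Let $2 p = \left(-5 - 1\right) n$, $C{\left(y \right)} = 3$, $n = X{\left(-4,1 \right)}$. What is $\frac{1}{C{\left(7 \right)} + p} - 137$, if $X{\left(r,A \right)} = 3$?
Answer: $- \frac{823}{6} \approx -137.17$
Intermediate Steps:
$n = 3$
$p = -9$ ($p = \frac{\left(-5 - 1\right) 3}{2} = \frac{\left(-6\right) 3}{2} = \frac{1}{2} \left(-18\right) = -9$)
$\frac{1}{C{\left(7 \right)} + p} - 137 = \frac{1}{3 - 9} - 137 = \frac{1}{-6} - 137 = - \frac{1}{6} - 137 = - \frac{823}{6}$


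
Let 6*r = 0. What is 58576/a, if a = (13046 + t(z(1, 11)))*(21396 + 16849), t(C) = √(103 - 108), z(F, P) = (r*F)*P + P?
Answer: 764182496/6509227137645 - 58576*I*√5/6509227137645 ≈ 0.0001174 - 2.0122e-8*I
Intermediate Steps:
r = 0 (r = (⅙)*0 = 0)
z(F, P) = P (z(F, P) = (0*F)*P + P = 0*P + P = 0 + P = P)
t(C) = I*√5 (t(C) = √(-5) = I*√5)
a = 498944270 + 38245*I*√5 (a = (13046 + I*√5)*(21396 + 16849) = (13046 + I*√5)*38245 = 498944270 + 38245*I*√5 ≈ 4.9894e+8 + 85518.0*I)
58576/a = 58576/(498944270 + 38245*I*√5)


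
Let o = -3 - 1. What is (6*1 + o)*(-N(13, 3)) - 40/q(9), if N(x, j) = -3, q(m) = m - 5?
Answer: -4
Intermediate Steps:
q(m) = -5 + m
o = -4
(6*1 + o)*(-N(13, 3)) - 40/q(9) = (6*1 - 4)*(-1*(-3)) - 40/(-5 + 9) = (6 - 4)*3 - 40/4 = 2*3 - 40*1/4 = 6 - 10 = -4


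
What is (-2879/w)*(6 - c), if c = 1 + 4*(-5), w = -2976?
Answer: 71975/2976 ≈ 24.185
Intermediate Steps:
c = -19 (c = 1 - 20 = -19)
(-2879/w)*(6 - c) = (-2879/(-2976))*(6 - 1*(-19)) = (-2879*(-1/2976))*(6 + 19) = (2879/2976)*25 = 71975/2976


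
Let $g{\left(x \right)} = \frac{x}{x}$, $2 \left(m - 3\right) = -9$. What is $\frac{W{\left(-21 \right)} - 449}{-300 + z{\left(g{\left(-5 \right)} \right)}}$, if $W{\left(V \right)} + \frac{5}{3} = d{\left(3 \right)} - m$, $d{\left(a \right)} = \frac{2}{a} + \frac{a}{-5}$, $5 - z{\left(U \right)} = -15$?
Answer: $\frac{4491}{2800} \approx 1.6039$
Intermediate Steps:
$m = - \frac{3}{2}$ ($m = 3 + \frac{1}{2} \left(-9\right) = 3 - \frac{9}{2} = - \frac{3}{2} \approx -1.5$)
$g{\left(x \right)} = 1$
$z{\left(U \right)} = 20$ ($z{\left(U \right)} = 5 - -15 = 5 + 15 = 20$)
$d{\left(a \right)} = \frac{2}{a} - \frac{a}{5}$ ($d{\left(a \right)} = \frac{2}{a} + a \left(- \frac{1}{5}\right) = \frac{2}{a} - \frac{a}{5}$)
$W{\left(V \right)} = - \frac{1}{10}$ ($W{\left(V \right)} = - \frac{5}{3} + \left(\left(\frac{2}{3} - \frac{3}{5}\right) - - \frac{3}{2}\right) = - \frac{5}{3} + \left(\left(2 \cdot \frac{1}{3} - \frac{3}{5}\right) + \frac{3}{2}\right) = - \frac{5}{3} + \left(\left(\frac{2}{3} - \frac{3}{5}\right) + \frac{3}{2}\right) = - \frac{5}{3} + \left(\frac{1}{15} + \frac{3}{2}\right) = - \frac{5}{3} + \frac{47}{30} = - \frac{1}{10}$)
$\frac{W{\left(-21 \right)} - 449}{-300 + z{\left(g{\left(-5 \right)} \right)}} = \frac{- \frac{1}{10} - 449}{-300 + 20} = - \frac{4491}{10 \left(-280\right)} = \left(- \frac{4491}{10}\right) \left(- \frac{1}{280}\right) = \frac{4491}{2800}$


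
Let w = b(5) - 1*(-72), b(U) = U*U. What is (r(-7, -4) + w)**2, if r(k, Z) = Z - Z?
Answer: 9409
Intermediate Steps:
b(U) = U**2
r(k, Z) = 0
w = 97 (w = 5**2 - 1*(-72) = 25 + 72 = 97)
(r(-7, -4) + w)**2 = (0 + 97)**2 = 97**2 = 9409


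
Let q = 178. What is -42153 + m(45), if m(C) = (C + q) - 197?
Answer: -42127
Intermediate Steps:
m(C) = -19 + C (m(C) = (C + 178) - 197 = (178 + C) - 197 = -19 + C)
-42153 + m(45) = -42153 + (-19 + 45) = -42153 + 26 = -42127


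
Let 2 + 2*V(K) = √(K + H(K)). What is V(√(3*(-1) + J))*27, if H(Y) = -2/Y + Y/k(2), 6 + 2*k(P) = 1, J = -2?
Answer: -27 + 27*5^(¼)*√I/2 ≈ -12.725 + 14.275*I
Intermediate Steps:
k(P) = -5/2 (k(P) = -3 + (½)*1 = -3 + ½ = -5/2)
H(Y) = -2/Y - 2*Y/5 (H(Y) = -2/Y + Y/(-5/2) = -2/Y + Y*(-⅖) = -2/Y - 2*Y/5)
V(K) = -1 + √(-2/K + 3*K/5)/2 (V(K) = -1 + √(K + (-2/K - 2*K/5))/2 = -1 + √(-2/K + 3*K/5)/2)
V(√(3*(-1) + J))*27 = (-1 + √(-50/√(3*(-1) - 2) + 15*√(3*(-1) - 2))/10)*27 = (-1 + √(-50/√(-3 - 2) + 15*√(-3 - 2))/10)*27 = (-1 + √(-50*(-I*√5/5) + 15*√(-5))/10)*27 = (-1 + √(-50*(-I*√5/5) + 15*(I*√5))/10)*27 = (-1 + √(-(-10)*I*√5 + 15*I*√5)/10)*27 = (-1 + √(10*I*√5 + 15*I*√5)/10)*27 = (-1 + √(25*I*√5)/10)*27 = (-1 + (5*5^(¼)*√I)/10)*27 = (-1 + 5^(¼)*√I/2)*27 = -27 + 27*5^(¼)*√I/2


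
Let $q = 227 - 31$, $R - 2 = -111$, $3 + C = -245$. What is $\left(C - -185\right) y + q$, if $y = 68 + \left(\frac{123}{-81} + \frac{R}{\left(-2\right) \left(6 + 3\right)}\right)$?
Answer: $- \frac{26243}{6} \approx -4373.8$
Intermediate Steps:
$C = -248$ ($C = -3 - 245 = -248$)
$R = -109$ ($R = 2 - 111 = -109$)
$q = 196$
$y = \frac{3917}{54}$ ($y = 68 - \left(\frac{41}{27} + 109 \left(- \frac{1}{2 \left(6 + 3\right)}\right)\right) = 68 - \left(\frac{41}{27} + \frac{109}{\left(-2\right) 9}\right) = 68 - \left(\frac{41}{27} + \frac{109}{-18}\right) = 68 - - \frac{245}{54} = 68 + \left(- \frac{41}{27} + \frac{109}{18}\right) = 68 + \frac{245}{54} = \frac{3917}{54} \approx 72.537$)
$\left(C - -185\right) y + q = \left(-248 - -185\right) \frac{3917}{54} + 196 = \left(-248 + 185\right) \frac{3917}{54} + 196 = \left(-63\right) \frac{3917}{54} + 196 = - \frac{27419}{6} + 196 = - \frac{26243}{6}$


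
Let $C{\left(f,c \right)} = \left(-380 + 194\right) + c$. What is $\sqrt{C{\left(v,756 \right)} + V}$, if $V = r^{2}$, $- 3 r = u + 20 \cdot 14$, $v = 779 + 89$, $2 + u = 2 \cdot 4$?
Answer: $\frac{7 \sqrt{1774}}{3} \approx 98.277$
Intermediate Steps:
$u = 6$ ($u = -2 + 2 \cdot 4 = -2 + 8 = 6$)
$v = 868$
$r = - \frac{286}{3}$ ($r = - \frac{6 + 20 \cdot 14}{3} = - \frac{6 + 280}{3} = \left(- \frac{1}{3}\right) 286 = - \frac{286}{3} \approx -95.333$)
$C{\left(f,c \right)} = -186 + c$
$V = \frac{81796}{9}$ ($V = \left(- \frac{286}{3}\right)^{2} = \frac{81796}{9} \approx 9088.4$)
$\sqrt{C{\left(v,756 \right)} + V} = \sqrt{\left(-186 + 756\right) + \frac{81796}{9}} = \sqrt{570 + \frac{81796}{9}} = \sqrt{\frac{86926}{9}} = \frac{7 \sqrt{1774}}{3}$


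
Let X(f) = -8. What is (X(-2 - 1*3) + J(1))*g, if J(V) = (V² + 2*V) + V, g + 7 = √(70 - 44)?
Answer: 28 - 4*√26 ≈ 7.6039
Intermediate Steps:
g = -7 + √26 (g = -7 + √(70 - 44) = -7 + √26 ≈ -1.9010)
J(V) = V² + 3*V
(X(-2 - 1*3) + J(1))*g = (-8 + 1*(3 + 1))*(-7 + √26) = (-8 + 1*4)*(-7 + √26) = (-8 + 4)*(-7 + √26) = -4*(-7 + √26) = 28 - 4*√26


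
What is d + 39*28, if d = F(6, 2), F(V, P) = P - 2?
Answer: 1092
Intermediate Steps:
F(V, P) = -2 + P
d = 0 (d = -2 + 2 = 0)
d + 39*28 = 0 + 39*28 = 0 + 1092 = 1092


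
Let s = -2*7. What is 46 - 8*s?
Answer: 158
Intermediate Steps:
s = -14
46 - 8*s = 46 - 8*(-14) = 46 + 112 = 158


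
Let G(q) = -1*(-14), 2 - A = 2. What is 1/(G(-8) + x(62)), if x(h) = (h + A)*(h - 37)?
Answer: 1/1564 ≈ 0.00063939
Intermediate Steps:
A = 0 (A = 2 - 1*2 = 2 - 2 = 0)
x(h) = h*(-37 + h) (x(h) = (h + 0)*(h - 37) = h*(-37 + h))
G(q) = 14
1/(G(-8) + x(62)) = 1/(14 + 62*(-37 + 62)) = 1/(14 + 62*25) = 1/(14 + 1550) = 1/1564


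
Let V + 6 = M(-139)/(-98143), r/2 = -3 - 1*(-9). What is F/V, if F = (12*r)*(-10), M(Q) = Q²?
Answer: 141325920/608179 ≈ 232.38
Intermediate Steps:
r = 12 (r = 2*(-3 - 1*(-9)) = 2*(-3 + 9) = 2*6 = 12)
F = -1440 (F = (12*12)*(-10) = 144*(-10) = -1440)
V = -608179/98143 (V = -6 + (-139)²/(-98143) = -6 + 19321*(-1/98143) = -6 - 19321/98143 = -608179/98143 ≈ -6.1969)
F/V = -1440/(-608179/98143) = -1440*(-98143/608179) = 141325920/608179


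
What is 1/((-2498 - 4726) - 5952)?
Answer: -1/13176 ≈ -7.5896e-5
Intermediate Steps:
1/((-2498 - 4726) - 5952) = 1/(-7224 - 5952) = 1/(-13176) = -1/13176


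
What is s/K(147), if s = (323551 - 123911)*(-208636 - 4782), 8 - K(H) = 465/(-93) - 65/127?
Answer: -1352764932260/429 ≈ -3.1533e+9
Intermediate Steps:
K(H) = 1716/127 (K(H) = 8 - (465/(-93) - 65/127) = 8 - (465*(-1/93) - 65*1/127) = 8 - (-5 - 65/127) = 8 - 1*(-700/127) = 8 + 700/127 = 1716/127)
s = -42606769520 (s = 199640*(-213418) = -42606769520)
s/K(147) = -42606769520/1716/127 = -42606769520*127/1716 = -1352764932260/429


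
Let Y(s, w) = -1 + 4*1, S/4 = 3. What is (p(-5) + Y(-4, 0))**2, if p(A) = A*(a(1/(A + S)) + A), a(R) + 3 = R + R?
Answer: 84681/49 ≈ 1728.2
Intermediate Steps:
S = 12 (S = 4*3 = 12)
Y(s, w) = 3 (Y(s, w) = -1 + 4 = 3)
a(R) = -3 + 2*R (a(R) = -3 + (R + R) = -3 + 2*R)
p(A) = A*(-3 + A + 2/(12 + A)) (p(A) = A*((-3 + 2/(A + 12)) + A) = A*((-3 + 2/(12 + A)) + A) = A*(-3 + A + 2/(12 + A)))
(p(-5) + Y(-4, 0))**2 = (-5*(2 + (-3 - 5)*(12 - 5))/(12 - 5) + 3)**2 = (-5*(2 - 8*7)/7 + 3)**2 = (-5*1/7*(2 - 56) + 3)**2 = (-5*1/7*(-54) + 3)**2 = (270/7 + 3)**2 = (291/7)**2 = 84681/49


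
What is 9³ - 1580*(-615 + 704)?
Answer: -139891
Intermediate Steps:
9³ - 1580*(-615 + 704) = 729 - 1580*89 = 729 - 140620 = -139891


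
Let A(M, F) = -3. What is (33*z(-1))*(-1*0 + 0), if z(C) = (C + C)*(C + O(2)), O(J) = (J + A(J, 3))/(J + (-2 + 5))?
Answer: 0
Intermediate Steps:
O(J) = (-3 + J)/(3 + J) (O(J) = (J - 3)/(J + (-2 + 5)) = (-3 + J)/(J + 3) = (-3 + J)/(3 + J))
z(C) = 2*C*(-⅕ + C) (z(C) = (C + C)*(C + (-3 + 2)/(3 + 2)) = (2*C)*(C - 1/5) = (2*C)*(C + (⅕)*(-1)) = (2*C)*(C - ⅕) = (2*C)*(-⅕ + C) = 2*C*(-⅕ + C))
(33*z(-1))*(-1*0 + 0) = (33*((⅖)*(-1)*(-1 + 5*(-1))))*(-1*0 + 0) = (33*((⅖)*(-1)*(-1 - 5)))*(0 + 0) = (33*((⅖)*(-1)*(-6)))*0 = (33*(12/5))*0 = (396/5)*0 = 0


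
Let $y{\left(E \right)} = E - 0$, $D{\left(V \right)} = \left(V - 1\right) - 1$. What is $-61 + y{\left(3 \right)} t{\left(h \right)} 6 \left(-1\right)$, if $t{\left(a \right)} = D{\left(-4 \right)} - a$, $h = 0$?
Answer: $47$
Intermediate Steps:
$D{\left(V \right)} = -2 + V$ ($D{\left(V \right)} = \left(-1 + V\right) - 1 = -2 + V$)
$y{\left(E \right)} = E$ ($y{\left(E \right)} = E + 0 = E$)
$t{\left(a \right)} = -6 - a$ ($t{\left(a \right)} = \left(-2 - 4\right) - a = -6 - a$)
$-61 + y{\left(3 \right)} t{\left(h \right)} 6 \left(-1\right) = -61 + 3 \left(-6 - 0\right) 6 \left(-1\right) = -61 + 3 \left(-6 + 0\right) \left(-6\right) = -61 + 3 \left(\left(-6\right) \left(-6\right)\right) = -61 + 3 \cdot 36 = -61 + 108 = 47$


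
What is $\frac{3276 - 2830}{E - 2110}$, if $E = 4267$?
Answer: $\frac{446}{2157} \approx 0.20677$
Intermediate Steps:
$\frac{3276 - 2830}{E - 2110} = \frac{3276 - 2830}{4267 - 2110} = \frac{446}{2157}$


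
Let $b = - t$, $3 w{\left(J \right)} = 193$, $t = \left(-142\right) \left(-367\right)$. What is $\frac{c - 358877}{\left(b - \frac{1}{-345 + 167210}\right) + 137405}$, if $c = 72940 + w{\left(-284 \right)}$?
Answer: $- \frac{71553213785}{21348124071} \approx -3.3517$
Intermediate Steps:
$t = 52114$
$w{\left(J \right)} = \frac{193}{3}$ ($w{\left(J \right)} = \frac{1}{3} \cdot 193 = \frac{193}{3}$)
$b = -52114$ ($b = \left(-1\right) 52114 = -52114$)
$c = \frac{219013}{3}$ ($c = 72940 + \frac{193}{3} = \frac{219013}{3} \approx 73004.0$)
$\frac{c - 358877}{\left(b - \frac{1}{-345 + 167210}\right) + 137405} = \frac{\frac{219013}{3} - 358877}{\left(-52114 - \frac{1}{-345 + 167210}\right) + 137405} = - \frac{857618}{3 \left(\left(-52114 - \frac{1}{166865}\right) + 137405\right)} = - \frac{857618}{3 \left(- \frac{8696002611}{166865} + 137405\right)} = - \frac{857618}{3 \cdot \frac{14232082714}{166865}} = \left(- \frac{857618}{3}\right) \frac{166865}{14232082714} = - \frac{71553213785}{21348124071}$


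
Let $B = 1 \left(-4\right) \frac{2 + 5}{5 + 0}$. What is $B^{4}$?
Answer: $\frac{614656}{625} \approx 983.45$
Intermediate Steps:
$B = - \frac{28}{5}$ ($B = - 4 \cdot \frac{7}{5} = - 4 \cdot 7 \cdot \frac{1}{5} = \left(-4\right) \frac{7}{5} = - \frac{28}{5} \approx -5.6$)
$B^{4} = \left(- \frac{28}{5}\right)^{4} = \frac{614656}{625}$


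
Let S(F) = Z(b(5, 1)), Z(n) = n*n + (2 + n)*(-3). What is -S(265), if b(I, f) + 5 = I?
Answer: 6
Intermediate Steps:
b(I, f) = -5 + I
Z(n) = -6 + n**2 - 3*n (Z(n) = n**2 + (-6 - 3*n) = -6 + n**2 - 3*n)
S(F) = -6 (S(F) = -6 + (-5 + 5)**2 - 3*(-5 + 5) = -6 + 0**2 - 3*0 = -6 + 0 + 0 = -6)
-S(265) = -1*(-6) = 6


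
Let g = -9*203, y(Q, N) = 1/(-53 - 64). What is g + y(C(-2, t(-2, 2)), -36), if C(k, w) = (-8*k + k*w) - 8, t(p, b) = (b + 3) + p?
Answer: -213760/117 ≈ -1827.0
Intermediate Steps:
t(p, b) = 3 + b + p (t(p, b) = (3 + b) + p = 3 + b + p)
C(k, w) = -8 - 8*k + k*w
y(Q, N) = -1/117 (y(Q, N) = 1/(-117) = -1/117)
g = -1827
g + y(C(-2, t(-2, 2)), -36) = -1827 - 1/117 = -213760/117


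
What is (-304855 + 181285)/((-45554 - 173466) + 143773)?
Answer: 123570/75247 ≈ 1.6422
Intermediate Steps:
(-304855 + 181285)/((-45554 - 173466) + 143773) = -123570/(-219020 + 143773) = -123570/(-75247) = -123570*(-1/75247) = 123570/75247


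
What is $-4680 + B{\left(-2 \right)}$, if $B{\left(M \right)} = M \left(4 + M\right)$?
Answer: $-4684$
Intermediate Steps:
$-4680 + B{\left(-2 \right)} = -4680 - 2 \left(4 - 2\right) = -4680 - 4 = -4684$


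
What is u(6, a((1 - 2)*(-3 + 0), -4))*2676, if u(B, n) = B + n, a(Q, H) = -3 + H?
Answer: -2676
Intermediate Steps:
u(6, a((1 - 2)*(-3 + 0), -4))*2676 = (6 + (-3 - 4))*2676 = (6 - 7)*2676 = -1*2676 = -2676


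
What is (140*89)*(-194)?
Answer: -2417240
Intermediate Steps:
(140*89)*(-194) = 12460*(-194) = -2417240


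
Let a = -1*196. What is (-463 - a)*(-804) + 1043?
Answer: 215711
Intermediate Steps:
a = -196
(-463 - a)*(-804) + 1043 = (-463 - 1*(-196))*(-804) + 1043 = (-463 + 196)*(-804) + 1043 = -267*(-804) + 1043 = 214668 + 1043 = 215711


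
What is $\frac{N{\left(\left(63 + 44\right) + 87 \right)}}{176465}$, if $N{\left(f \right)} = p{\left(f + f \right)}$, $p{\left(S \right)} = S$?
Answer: $\frac{388}{176465} \approx 0.0021987$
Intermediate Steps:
$N{\left(f \right)} = 2 f$ ($N{\left(f \right)} = f + f = 2 f$)
$\frac{N{\left(\left(63 + 44\right) + 87 \right)}}{176465} = \frac{2 \left(\left(63 + 44\right) + 87\right)}{176465} = 2 \left(107 + 87\right) \frac{1}{176465} = 2 \cdot 194 \cdot \frac{1}{176465} = 388 \cdot \frac{1}{176465} = \frac{388}{176465}$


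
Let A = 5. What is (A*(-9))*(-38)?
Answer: 1710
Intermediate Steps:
(A*(-9))*(-38) = (5*(-9))*(-38) = -45*(-38) = 1710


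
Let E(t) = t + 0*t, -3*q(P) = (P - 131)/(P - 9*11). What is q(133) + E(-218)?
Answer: -11119/51 ≈ -218.02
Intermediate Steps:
q(P) = -(-131 + P)/(3*(-99 + P)) (q(P) = -(P - 131)/(3*(P - 9*11)) = -(-131 + P)/(3*(P - 99)) = -(-131 + P)/(3*(-99 + P)))
E(t) = t (E(t) = t + 0 = t)
q(133) + E(-218) = (131 - 1*133)/(3*(-99 + 133)) - 218 = (1/3)*(131 - 133)/34 - 218 = (1/3)*(1/34)*(-2) - 218 = -1/51 - 218 = -11119/51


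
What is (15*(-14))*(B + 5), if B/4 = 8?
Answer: -7770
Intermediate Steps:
B = 32 (B = 4*8 = 32)
(15*(-14))*(B + 5) = (15*(-14))*(32 + 5) = -210*37 = -7770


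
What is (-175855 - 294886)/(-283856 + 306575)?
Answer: -470741/22719 ≈ -20.720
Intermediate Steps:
(-175855 - 294886)/(-283856 + 306575) = -470741/22719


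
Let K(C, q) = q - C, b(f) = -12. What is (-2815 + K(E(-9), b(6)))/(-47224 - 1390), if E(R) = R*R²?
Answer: 1049/24307 ≈ 0.043156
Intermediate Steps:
E(R) = R³
(-2815 + K(E(-9), b(6)))/(-47224 - 1390) = (-2815 + (-12 - 1*(-9)³))/(-47224 - 1390) = (-2815 + (-12 - 1*(-729)))/(-48614) = (-2815 + (-12 + 729))*(-1/48614) = (-2815 + 717)*(-1/48614) = -2098*(-1/48614) = 1049/24307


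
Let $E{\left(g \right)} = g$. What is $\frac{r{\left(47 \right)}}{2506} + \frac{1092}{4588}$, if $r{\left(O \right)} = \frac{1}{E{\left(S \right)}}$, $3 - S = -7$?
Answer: $\frac{6842527}{28743820} \approx 0.23805$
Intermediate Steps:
$S = 10$ ($S = 3 - -7 = 3 + 7 = 10$)
$r{\left(O \right)} = \frac{1}{10}$
$\frac{r{\left(47 \right)}}{2506} + \frac{1092}{4588} = \frac{1}{10 \cdot 2506} + \frac{1092}{4588} = \frac{1}{10} \cdot \frac{1}{2506} + 1092 \cdot \frac{1}{4588} = \frac{1}{25060} + \frac{273}{1147} = \frac{6842527}{28743820}$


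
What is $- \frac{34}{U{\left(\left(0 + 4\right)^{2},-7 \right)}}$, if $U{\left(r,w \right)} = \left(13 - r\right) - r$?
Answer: $\frac{34}{19} \approx 1.7895$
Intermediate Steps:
$U{\left(r,w \right)} = 13 - 2 r$
$- \frac{34}{U{\left(\left(0 + 4\right)^{2},-7 \right)}} = - \frac{34}{13 - 2 \left(0 + 4\right)^{2}} = - \frac{34}{13 - 2 \cdot 4^{2}} = - \frac{34}{13 - 32} = - \frac{34}{-19} = \left(-34\right) \left(- \frac{1}{19}\right) = \frac{34}{19}$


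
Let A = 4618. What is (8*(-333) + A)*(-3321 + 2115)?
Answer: -2356524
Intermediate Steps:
(8*(-333) + A)*(-3321 + 2115) = (8*(-333) + 4618)*(-3321 + 2115) = (-2664 + 4618)*(-1206) = 1954*(-1206) = -2356524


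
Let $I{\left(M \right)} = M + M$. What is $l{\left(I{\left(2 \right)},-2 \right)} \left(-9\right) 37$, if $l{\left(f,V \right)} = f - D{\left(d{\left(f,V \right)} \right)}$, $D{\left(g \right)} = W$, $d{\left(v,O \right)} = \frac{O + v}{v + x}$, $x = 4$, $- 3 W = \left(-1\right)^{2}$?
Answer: $-1443$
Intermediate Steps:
$W = - \frac{1}{3}$ ($W = - \frac{\left(-1\right)^{2}}{3} = \left(- \frac{1}{3}\right) 1 = - \frac{1}{3} \approx -0.33333$)
$I{\left(M \right)} = 2 M$
$d{\left(v,O \right)} = \frac{O + v}{4 + v}$ ($d{\left(v,O \right)} = \frac{O + v}{v + 4} = \frac{O + v}{4 + v}$)
$D{\left(g \right)} = - \frac{1}{3}$
$l{\left(f,V \right)} = \frac{1}{3} + f$ ($l{\left(f,V \right)} = f - - \frac{1}{3} = f + \frac{1}{3} = \frac{1}{3} + f$)
$l{\left(I{\left(2 \right)},-2 \right)} \left(-9\right) 37 = \left(\frac{1}{3} + 2 \cdot 2\right) \left(-9\right) 37 = \left(\frac{1}{3} + 4\right) \left(-9\right) 37 = \frac{13}{3} \left(-9\right) 37 = \left(-39\right) 37 = -1443$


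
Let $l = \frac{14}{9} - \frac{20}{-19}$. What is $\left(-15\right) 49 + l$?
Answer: $- \frac{125239}{171} \approx -732.39$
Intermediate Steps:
$l = \frac{446}{171}$ ($l = 14 \cdot \frac{1}{9} - - \frac{20}{19} = \frac{14}{9} + \frac{20}{19} = \frac{446}{171} \approx 2.6082$)
$\left(-15\right) 49 + l = \left(-15\right) 49 + \frac{446}{171} = -735 + \frac{446}{171} = - \frac{125239}{171}$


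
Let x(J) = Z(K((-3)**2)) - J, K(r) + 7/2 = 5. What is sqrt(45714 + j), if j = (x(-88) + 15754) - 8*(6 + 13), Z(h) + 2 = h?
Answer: sqrt(245614)/2 ≈ 247.80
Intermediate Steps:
K(r) = 3/2 (K(r) = -7/2 + 5 = 3/2)
Z(h) = -2 + h
x(J) = -1/2 - J (x(J) = (-2 + 3/2) - J = -1/2 - J)
j = 31379/2 (j = ((-1/2 - 1*(-88)) + 15754) - 8*(6 + 13) = ((-1/2 + 88) + 15754) - 8*19 = (175/2 + 15754) - 152 = 31683/2 - 152 = 31379/2 ≈ 15690.)
sqrt(45714 + j) = sqrt(45714 + 31379/2) = sqrt(122807/2) = sqrt(245614)/2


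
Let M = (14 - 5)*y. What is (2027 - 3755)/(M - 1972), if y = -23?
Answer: 1728/2179 ≈ 0.79302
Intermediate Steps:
M = -207 (M = (14 - 5)*(-23) = 9*(-23) = -207)
(2027 - 3755)/(M - 1972) = (2027 - 3755)/(-207 - 1972) = -1728/(-2179) = -1728*(-1/2179) = 1728/2179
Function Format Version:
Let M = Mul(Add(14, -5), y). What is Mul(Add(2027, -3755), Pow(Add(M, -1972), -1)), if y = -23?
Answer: Rational(1728, 2179) ≈ 0.79302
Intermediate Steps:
M = -207 (M = Mul(Add(14, -5), -23) = Mul(9, -23) = -207)
Mul(Add(2027, -3755), Pow(Add(M, -1972), -1)) = Mul(Add(2027, -3755), Pow(Add(-207, -1972), -1)) = Mul(-1728, Pow(-2179, -1)) = Mul(-1728, Rational(-1, 2179)) = Rational(1728, 2179)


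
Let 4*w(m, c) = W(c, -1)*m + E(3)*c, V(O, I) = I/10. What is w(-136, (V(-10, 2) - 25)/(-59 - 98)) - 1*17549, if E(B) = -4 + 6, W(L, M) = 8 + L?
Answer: -13993639/785 ≈ -17826.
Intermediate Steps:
V(O, I) = I/10 (V(O, I) = I*(1/10) = I/10)
E(B) = 2
w(m, c) = c/2 + m*(8 + c)/4 (w(m, c) = ((8 + c)*m + 2*c)/4 = (m*(8 + c) + 2*c)/4 = (2*c + m*(8 + c))/4 = c/2 + m*(8 + c)/4)
w(-136, (V(-10, 2) - 25)/(-59 - 98)) - 1*17549 = ((((1/10)*2 - 25)/(-59 - 98))/2 + (1/4)*(-136)*(8 + ((1/10)*2 - 25)/(-59 - 98))) - 1*17549 = (((1/5 - 25)/(-157))/2 + (1/4)*(-136)*(8 + (1/5 - 25)/(-157))) - 17549 = ((-124/5*(-1/157))/2 + (1/4)*(-136)*(8 - 124/5*(-1/157))) - 17549 = ((1/2)*(124/785) + (1/4)*(-136)*(8 + 124/785)) - 17549 = (62/785 + (1/4)*(-136)*(6404/785)) - 17549 = (62/785 - 217736/785) - 17549 = -217674/785 - 17549 = -13993639/785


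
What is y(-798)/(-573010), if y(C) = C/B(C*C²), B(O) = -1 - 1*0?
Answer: -399/286505 ≈ -0.0013926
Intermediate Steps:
B(O) = -1 (B(O) = -1 + 0 = -1)
y(C) = -C (y(C) = C/(-1) = C*(-1) = -C)
y(-798)/(-573010) = -1*(-798)/(-573010) = 798*(-1/573010) = -399/286505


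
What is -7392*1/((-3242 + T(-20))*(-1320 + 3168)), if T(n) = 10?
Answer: 1/808 ≈ 0.0012376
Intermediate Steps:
-7392*1/((-3242 + T(-20))*(-1320 + 3168)) = -7392*1/((-3242 + 10)*(-1320 + 3168)) = -7392/((-3232*1848)) = -7392/(-5972736) = -7392*(-1/5972736) = 1/808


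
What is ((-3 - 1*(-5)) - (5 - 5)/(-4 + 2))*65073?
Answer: 130146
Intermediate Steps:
((-3 - 1*(-5)) - (5 - 5)/(-4 + 2))*65073 = ((-3 + 5) - 0/(-2))*65073 = (2 - 0*(-1)/2)*65073 = (2 - 1*0)*65073 = (2 + 0)*65073 = 2*65073 = 130146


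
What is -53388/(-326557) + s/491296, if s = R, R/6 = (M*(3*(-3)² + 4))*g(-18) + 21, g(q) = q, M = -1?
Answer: 13681884933/80218073936 ≈ 0.17056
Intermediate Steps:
R = 3474 (R = 6*(-(3*(-3)² + 4)*(-18) + 21) = 6*(-(3*9 + 4)*(-18) + 21) = 6*(-(27 + 4)*(-18) + 21) = 6*(-1*31*(-18) + 21) = 6*(-31*(-18) + 21) = 6*(558 + 21) = 6*579 = 3474)
s = 3474
-53388/(-326557) + s/491296 = -53388/(-326557) + 3474/491296 = -53388*(-1/326557) + 3474*(1/491296) = 53388/326557 + 1737/245648 = 13681884933/80218073936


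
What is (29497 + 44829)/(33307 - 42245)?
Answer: -37163/4469 ≈ -8.3157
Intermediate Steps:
(29497 + 44829)/(33307 - 42245) = 74326/(-8938) = 74326*(-1/8938) = -37163/4469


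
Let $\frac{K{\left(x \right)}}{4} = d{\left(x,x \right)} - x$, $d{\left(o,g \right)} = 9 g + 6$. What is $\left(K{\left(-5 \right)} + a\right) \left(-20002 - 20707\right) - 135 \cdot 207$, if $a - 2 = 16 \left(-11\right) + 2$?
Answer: $12510427$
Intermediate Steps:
$d{\left(o,g \right)} = 6 + 9 g$
$a = -172$ ($a = 2 + \left(16 \left(-11\right) + 2\right) = 2 + \left(-176 + 2\right) = 2 - 174 = -172$)
$K{\left(x \right)} = 24 + 32 x$ ($K{\left(x \right)} = 4 \left(\left(6 + 9 x\right) - x\right) = 4 \left(6 + 8 x\right) = 24 + 32 x$)
$\left(K{\left(-5 \right)} + a\right) \left(-20002 - 20707\right) - 135 \cdot 207 = \left(\left(24 + 32 \left(-5\right)\right) - 172\right) \left(-20002 - 20707\right) - 135 \cdot 207 = \left(\left(24 - 160\right) - 172\right) \left(-40709\right) - 27945 = \left(-136 - 172\right) \left(-40709\right) - 27945 = \left(-308\right) \left(-40709\right) - 27945 = 12538372 - 27945 = 12510427$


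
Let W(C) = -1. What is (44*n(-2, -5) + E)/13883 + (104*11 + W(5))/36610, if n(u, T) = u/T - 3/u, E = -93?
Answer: 3104827/101651326 ≈ 0.030544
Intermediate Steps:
n(u, T) = -3/u + u/T
(44*n(-2, -5) + E)/13883 + (104*11 + W(5))/36610 = (44*(-3/(-2) - 2/(-5)) - 93)/13883 + (104*11 - 1)/36610 = (44*(-3*(-1/2) - 2*(-1/5)) - 93)*(1/13883) + (1144 - 1)*(1/36610) = (44*(3/2 + 2/5) - 93)*(1/13883) + 1143*(1/36610) = (44*(19/10) - 93)*(1/13883) + 1143/36610 = (418/5 - 93)*(1/13883) + 1143/36610 = -47/5*1/13883 + 1143/36610 = -47/69415 + 1143/36610 = 3104827/101651326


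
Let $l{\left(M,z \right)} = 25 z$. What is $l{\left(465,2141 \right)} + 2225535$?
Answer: $2279060$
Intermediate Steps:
$l{\left(465,2141 \right)} + 2225535 = 25 \cdot 2141 + 2225535 = 53525 + 2225535 = 2279060$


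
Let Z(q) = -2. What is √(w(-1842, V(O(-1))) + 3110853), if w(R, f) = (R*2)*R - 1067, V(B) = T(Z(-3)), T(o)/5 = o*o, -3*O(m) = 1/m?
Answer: √9895714 ≈ 3145.7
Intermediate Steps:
O(m) = -1/(3*m)
T(o) = 5*o² (T(o) = 5*(o*o) = 5*o²)
V(B) = 20 (V(B) = 5*(-2)² = 5*4 = 20)
w(R, f) = -1067 + 2*R² (w(R, f) = (2*R)*R - 1067 = 2*R² - 1067 = -1067 + 2*R²)
√(w(-1842, V(O(-1))) + 3110853) = √((-1067 + 2*(-1842)²) + 3110853) = √((-1067 + 2*3392964) + 3110853) = √((-1067 + 6785928) + 3110853) = √(6784861 + 3110853) = √9895714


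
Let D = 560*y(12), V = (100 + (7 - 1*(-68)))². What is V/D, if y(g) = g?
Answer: 875/192 ≈ 4.5573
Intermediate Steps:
V = 30625 (V = (100 + (7 + 68))² = (100 + 75)² = 175² = 30625)
D = 6720 (D = 560*12 = 6720)
V/D = 30625/6720 = 30625*(1/6720) = 875/192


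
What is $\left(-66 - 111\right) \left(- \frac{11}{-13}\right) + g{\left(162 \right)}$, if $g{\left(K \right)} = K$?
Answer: $\frac{159}{13} \approx 12.231$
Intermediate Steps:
$\left(-66 - 111\right) \left(- \frac{11}{-13}\right) + g{\left(162 \right)} = \left(-66 - 111\right) \left(- \frac{11}{-13}\right) + 162 = - 177 \left(\left(-11\right) \left(- \frac{1}{13}\right)\right) + 162 = \left(-177\right) \frac{11}{13} + 162 = - \frac{1947}{13} + 162 = \frac{159}{13}$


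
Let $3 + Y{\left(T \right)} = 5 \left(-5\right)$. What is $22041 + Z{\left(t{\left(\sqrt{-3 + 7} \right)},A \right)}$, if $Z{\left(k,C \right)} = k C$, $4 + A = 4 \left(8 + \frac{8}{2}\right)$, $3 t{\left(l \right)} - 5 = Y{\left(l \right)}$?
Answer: $\frac{65111}{3} \approx 21704.0$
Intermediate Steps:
$Y{\left(T \right)} = -28$ ($Y{\left(T \right)} = -3 + 5 \left(-5\right) = -3 - 25 = -28$)
$t{\left(l \right)} = - \frac{23}{3}$ ($t{\left(l \right)} = \frac{5}{3} + \frac{1}{3} \left(-28\right) = \frac{5}{3} - \frac{28}{3} = - \frac{23}{3}$)
$A = 44$ ($A = -4 + 4 \left(8 + \frac{8}{2}\right) = -4 + 4 \left(8 + 8 \cdot \frac{1}{2}\right) = -4 + 4 \left(8 + 4\right) = -4 + 4 \cdot 12 = -4 + 48 = 44$)
$Z{\left(k,C \right)} = C k$
$22041 + Z{\left(t{\left(\sqrt{-3 + 7} \right)},A \right)} = 22041 + 44 \left(- \frac{23}{3}\right) = 22041 - \frac{1012}{3} = \frac{65111}{3}$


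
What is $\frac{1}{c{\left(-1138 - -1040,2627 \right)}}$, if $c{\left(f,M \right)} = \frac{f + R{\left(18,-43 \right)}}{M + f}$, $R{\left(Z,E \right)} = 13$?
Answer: $- \frac{2529}{85} \approx -29.753$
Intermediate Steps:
$c{\left(f,M \right)} = \frac{13 + f}{M + f}$ ($c{\left(f,M \right)} = \frac{f + 13}{M + f} = \frac{13 + f}{M + f}$)
$\frac{1}{c{\left(-1138 - -1040,2627 \right)}} = \frac{1}{\frac{1}{2627 - 98} \left(13 - 98\right)} = \frac{1}{\frac{1}{2529} \left(-85\right)} = \frac{1}{- \frac{85}{2529}} = - \frac{2529}{85}$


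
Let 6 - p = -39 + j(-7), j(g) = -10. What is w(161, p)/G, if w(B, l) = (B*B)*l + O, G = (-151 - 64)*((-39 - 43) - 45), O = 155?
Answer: 285162/5461 ≈ 52.218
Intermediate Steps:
p = 55 (p = 6 - (-39 - 10) = 6 - 1*(-49) = 6 + 49 = 55)
G = 27305 (G = -215*(-82 - 45) = -215*(-127) = 27305)
w(B, l) = 155 + l*B² (w(B, l) = (B*B)*l + 155 = B²*l + 155 = l*B² + 155 = 155 + l*B²)
w(161, p)/G = (155 + 55*161²)/27305 = (155 + 55*25921)*(1/27305) = (155 + 1425655)*(1/27305) = 1425810*(1/27305) = 285162/5461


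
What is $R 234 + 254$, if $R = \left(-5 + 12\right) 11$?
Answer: $18272$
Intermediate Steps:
$R = 77$ ($R = 7 \cdot 11 = 77$)
$R 234 + 254 = 77 \cdot 234 + 254 = 18018 + 254 = 18272$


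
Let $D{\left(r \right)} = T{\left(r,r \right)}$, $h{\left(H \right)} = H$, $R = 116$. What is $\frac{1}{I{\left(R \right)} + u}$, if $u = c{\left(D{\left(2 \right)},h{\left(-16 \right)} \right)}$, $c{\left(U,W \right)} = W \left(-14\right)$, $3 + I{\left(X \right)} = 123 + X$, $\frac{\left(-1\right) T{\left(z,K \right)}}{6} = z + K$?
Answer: $\frac{1}{460} \approx 0.0021739$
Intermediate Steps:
$T{\left(z,K \right)} = - 6 K - 6 z$ ($T{\left(z,K \right)} = - 6 \left(z + K\right) = - 6 \left(K + z\right) = - 6 K - 6 z$)
$D{\left(r \right)} = - 12 r$ ($D{\left(r \right)} = - 6 r - 6 r = - 12 r$)
$I{\left(X \right)} = 120 + X$ ($I{\left(X \right)} = -3 + \left(123 + X\right) = 120 + X$)
$c{\left(U,W \right)} = - 14 W$
$u = 224$ ($u = \left(-14\right) \left(-16\right) = 224$)
$\frac{1}{I{\left(R \right)} + u} = \frac{1}{\left(120 + 116\right) + 224} = \frac{1}{236 + 224} = \frac{1}{460}$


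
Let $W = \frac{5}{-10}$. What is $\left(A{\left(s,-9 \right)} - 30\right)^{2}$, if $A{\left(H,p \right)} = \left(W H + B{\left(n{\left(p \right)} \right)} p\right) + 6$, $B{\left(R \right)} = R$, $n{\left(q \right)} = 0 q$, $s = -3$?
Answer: $\frac{2025}{4} \approx 506.25$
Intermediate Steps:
$W = - \frac{1}{2}$ ($W = 5 \left(- \frac{1}{10}\right) = - \frac{1}{2} \approx -0.5$)
$n{\left(q \right)} = 0$
$A{\left(H,p \right)} = 6 - \frac{H}{2}$ ($A{\left(H,p \right)} = \left(- \frac{H}{2} + 0 p\right) + 6 = \left(- \frac{H}{2} + 0\right) + 6 = - \frac{H}{2} + 6 = 6 - \frac{H}{2}$)
$\left(A{\left(s,-9 \right)} - 30\right)^{2} = \left(\left(6 - - \frac{3}{2}\right) - 30\right)^{2} = \left(\left(6 + \frac{3}{2}\right) - 30\right)^{2} = \left(\frac{15}{2} - 30\right)^{2} = \left(- \frac{45}{2}\right)^{2} = \frac{2025}{4}$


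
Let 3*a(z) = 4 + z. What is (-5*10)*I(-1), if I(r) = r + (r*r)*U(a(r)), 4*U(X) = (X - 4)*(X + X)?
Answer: 125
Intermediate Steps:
a(z) = 4/3 + z/3 (a(z) = (4 + z)/3 = 4/3 + z/3)
U(X) = X*(-4 + X)/2 (U(X) = ((X - 4)*(X + X))/4 = ((-4 + X)*(2*X))/4 = (2*X*(-4 + X))/4 = X*(-4 + X)/2)
I(r) = r + r**2*(-8/3 + r/3)*(4/3 + r/3)/2 (I(r) = r + (r*r)*((4/3 + r/3)*(-4 + (4/3 + r/3))/2) = r + r**2*((4/3 + r/3)*(-8/3 + r/3)/2) = r + r**2*((-8/3 + r/3)*(4/3 + r/3)/2) = r + r**2*(-8/3 + r/3)*(4/3 + r/3)/2)
(-5*10)*I(-1) = (-5*10)*((1/18)*(-1)*(18 - (-8 - 1)*(4 - 1))) = -25*(-1)*(18 - 1*(-9)*3)/9 = -25*(-1)*(18 + 27)/9 = -25*(-1)*45/9 = -50*(-5/2) = 125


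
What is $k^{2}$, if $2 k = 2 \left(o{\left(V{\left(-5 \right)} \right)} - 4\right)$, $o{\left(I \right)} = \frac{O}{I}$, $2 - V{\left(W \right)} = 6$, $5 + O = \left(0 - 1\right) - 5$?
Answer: $\frac{25}{16} \approx 1.5625$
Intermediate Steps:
$O = -11$ ($O = -5 + \left(\left(0 - 1\right) - 5\right) = -5 - 6 = -11$)
$V{\left(W \right)} = -4$ ($V{\left(W \right)} = 2 - 6 = -4$)
$o{\left(I \right)} = - \frac{11}{I}$
$k = - \frac{5}{4}$ ($k = \frac{2 \left(- \frac{11}{-4} - 4\right)}{2} = \frac{2 \left(\left(-11\right) \left(- \frac{1}{4}\right) - 4\right)}{2} = \frac{2 \left(\frac{11}{4} - 4\right)}{2} = \frac{2 \left(- \frac{5}{4}\right)}{2} = \frac{1}{2} \left(- \frac{5}{2}\right) = - \frac{5}{4} \approx -1.25$)
$k^{2} = \left(- \frac{5}{4}\right)^{2} = \frac{25}{16}$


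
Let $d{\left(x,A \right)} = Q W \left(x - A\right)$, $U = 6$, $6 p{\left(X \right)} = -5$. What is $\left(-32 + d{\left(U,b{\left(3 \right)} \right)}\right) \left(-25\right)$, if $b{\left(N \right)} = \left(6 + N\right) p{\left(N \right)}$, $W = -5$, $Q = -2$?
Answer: $-2575$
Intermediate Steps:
$p{\left(X \right)} = - \frac{5}{6}$ ($p{\left(X \right)} = \frac{1}{6} \left(-5\right) = - \frac{5}{6}$)
$b{\left(N \right)} = -5 - \frac{5 N}{6}$ ($b{\left(N \right)} = \left(6 + N\right) \left(- \frac{5}{6}\right) = -5 - \frac{5 N}{6}$)
$d{\left(x,A \right)} = - 10 A + 10 x$ ($d{\left(x,A \right)} = \left(-2\right) \left(-5\right) \left(x - A\right) = 10 \left(x - A\right) = - 10 A + 10 x$)
$\left(-32 + d{\left(U,b{\left(3 \right)} \right)}\right) \left(-25\right) = \left(-32 - \left(-60 + 10 \left(-5 - \frac{5}{2}\right)\right)\right) \left(-25\right) = \left(-32 + \left(\left(-10\right) \left(- \frac{15}{2}\right) + 60\right)\right) \left(-25\right) = \left(-32 + \left(75 + 60\right)\right) \left(-25\right) = \left(-32 + 135\right) \left(-25\right) = 103 \left(-25\right) = -2575$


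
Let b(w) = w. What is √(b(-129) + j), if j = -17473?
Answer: I*√17602 ≈ 132.67*I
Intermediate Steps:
√(b(-129) + j) = √(-129 - 17473) = √(-17602) = I*√17602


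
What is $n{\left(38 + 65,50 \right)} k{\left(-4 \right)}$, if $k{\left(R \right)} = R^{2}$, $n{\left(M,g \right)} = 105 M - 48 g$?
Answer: $134640$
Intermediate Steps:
$n{\left(M,g \right)} = - 48 g + 105 M$
$n{\left(38 + 65,50 \right)} k{\left(-4 \right)} = \left(\left(-48\right) 50 + 105 \left(38 + 65\right)\right) \left(-4\right)^{2} = \left(-2400 + 105 \cdot 103\right) 16 = \left(-2400 + 10815\right) 16 = 8415 \cdot 16 = 134640$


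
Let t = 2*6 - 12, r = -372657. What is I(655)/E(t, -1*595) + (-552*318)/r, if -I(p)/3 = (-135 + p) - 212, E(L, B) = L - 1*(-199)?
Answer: -103134468/24719581 ≈ -4.1722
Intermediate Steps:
t = 0 (t = 12 - 12 = 0)
E(L, B) = 199 + L (E(L, B) = L + 199 = 199 + L)
I(p) = 1041 - 3*p (I(p) = -3*((-135 + p) - 212) = -3*(-347 + p) = 1041 - 3*p)
I(655)/E(t, -1*595) + (-552*318)/r = (1041 - 3*655)/(199 + 0) - 552*318/(-372657) = (1041 - 1965)/199 - 175536*(-1/372657) = -924*1/199 + 58512/124219 = -924/199 + 58512/124219 = -103134468/24719581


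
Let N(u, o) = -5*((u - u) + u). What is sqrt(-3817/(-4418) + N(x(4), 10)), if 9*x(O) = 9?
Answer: I*sqrt(36546)/94 ≈ 2.0337*I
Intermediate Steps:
x(O) = 1 (x(O) = (1/9)*9 = 1)
N(u, o) = -5*u (N(u, o) = -5*(0 + u) = -5*u)
sqrt(-3817/(-4418) + N(x(4), 10)) = sqrt(-3817/(-4418) - 5*1) = sqrt(-3817*(-1/4418) - 5) = sqrt(3817/4418 - 5) = sqrt(-18273/4418) = I*sqrt(36546)/94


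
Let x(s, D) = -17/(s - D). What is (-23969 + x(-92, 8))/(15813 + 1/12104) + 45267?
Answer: 216595967848317/4785013825 ≈ 45266.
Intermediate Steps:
(-23969 + x(-92, 8))/(15813 + 1/12104) + 45267 = (-23969 + 17/(8 - 1*(-92)))/(15813 + 1/12104) + 45267 = (-23969 + 17/(8 + 92))/(15813 + 1/12104) + 45267 = (-23969 + 17/100)/(191400553/12104) + 45267 = (-23969 + 17*(1/100))*(12104/191400553) + 45267 = (-23969 + 17/100)*(12104/191400553) + 45267 = -2396883/100*12104/191400553 + 45267 = -7252967958/4785013825 + 45267 = 216595967848317/4785013825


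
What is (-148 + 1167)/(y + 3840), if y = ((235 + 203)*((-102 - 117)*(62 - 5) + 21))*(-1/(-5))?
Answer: -5095/5439156 ≈ -0.00093673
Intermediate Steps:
y = -5458356/5 (y = (438*(-219*57 + 21))*(-1*(-⅕)) = (438*(-12483 + 21))*(⅕) = (438*(-12462))*(⅕) = -5458356*⅕ = -5458356/5 ≈ -1.0917e+6)
(-148 + 1167)/(y + 3840) = (-148 + 1167)/(-5458356/5 + 3840) = 1019/(-5439156/5) = 1019*(-5/5439156) = -5095/5439156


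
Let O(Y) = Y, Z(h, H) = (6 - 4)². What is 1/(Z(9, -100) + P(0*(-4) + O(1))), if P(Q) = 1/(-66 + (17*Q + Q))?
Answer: 48/191 ≈ 0.25131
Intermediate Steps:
Z(h, H) = 4 (Z(h, H) = 2² = 4)
P(Q) = 1/(-66 + 18*Q)
1/(Z(9, -100) + P(0*(-4) + O(1))) = 1/(4 + 1/(6*(-11 + 3*(0*(-4) + 1)))) = 1/(4 + 1/(6*(-11 + 3*(0 + 1)))) = 1/(4 + 1/(6*(-11 + 3*1))) = 1/(4 + 1/(6*(-11 + 3))) = 1/(4 + (⅙)/(-8)) = 1/(4 + (⅙)*(-⅛)) = 1/(4 - 1/48) = 1/(191/48) = 48/191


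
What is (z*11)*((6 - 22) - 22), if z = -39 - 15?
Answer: 22572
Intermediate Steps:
z = -54
(z*11)*((6 - 22) - 22) = (-54*11)*((6 - 22) - 22) = -594*(-16 - 22) = -594*(-38) = 22572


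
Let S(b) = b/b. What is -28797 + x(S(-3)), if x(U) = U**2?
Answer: -28796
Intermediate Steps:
S(b) = 1
-28797 + x(S(-3)) = -28797 + 1**2 = -28797 + 1 = -28796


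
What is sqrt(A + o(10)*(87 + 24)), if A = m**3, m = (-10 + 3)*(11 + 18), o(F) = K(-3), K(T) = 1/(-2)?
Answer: I*sqrt(33461930)/2 ≈ 2892.3*I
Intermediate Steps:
K(T) = -1/2
o(F) = -1/2
m = -203 (m = -7*29 = -203)
A = -8365427 (A = (-203)**3 = -8365427)
sqrt(A + o(10)*(87 + 24)) = sqrt(-8365427 - (87 + 24)/2) = sqrt(-8365427 - 1/2*111) = sqrt(-8365427 - 111/2) = sqrt(-16730965/2) = I*sqrt(33461930)/2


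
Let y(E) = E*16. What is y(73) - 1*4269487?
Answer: -4268319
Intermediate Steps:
y(E) = 16*E
y(73) - 1*4269487 = 16*73 - 1*4269487 = 1168 - 4269487 = -4268319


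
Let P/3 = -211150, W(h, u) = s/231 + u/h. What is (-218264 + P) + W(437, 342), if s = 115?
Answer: -4525149679/5313 ≈ -8.5171e+5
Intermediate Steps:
W(h, u) = 115/231 + u/h
P = -633450 (P = 3*(-211150) = -633450)
(-218264 + P) + W(437, 342) = (-218264 - 633450) + (115/231 + 342/437) = -851714 + (115/231 + 342*(1/437)) = -851714 + (115/231 + 18/23) = -851714 + 6803/5313 = -4525149679/5313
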